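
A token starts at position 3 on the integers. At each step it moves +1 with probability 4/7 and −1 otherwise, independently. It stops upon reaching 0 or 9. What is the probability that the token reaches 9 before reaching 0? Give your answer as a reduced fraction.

Let r = q/p = (3/7)/(4/7) = 3/4. The recurrence P(i) = p·P(i+1) + q·P(i−1) with P(0)=0, P(9)=1 gives P(i) = (1 − r^i)/(1 − r^9).
P(3) = (1 − (3/4)^3) / (1 − (3/4)^9) = 4096/6553.

4096/6553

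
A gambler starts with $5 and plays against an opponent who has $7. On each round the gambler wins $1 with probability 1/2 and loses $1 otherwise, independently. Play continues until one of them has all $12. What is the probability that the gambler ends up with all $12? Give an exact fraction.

With a fair step, P(i) = ½P(i−1) + ½P(i+1) with P(0)=0, P(12)=1 has the linear solution P(i) = i/12.
P(5) = 5/12.

5/12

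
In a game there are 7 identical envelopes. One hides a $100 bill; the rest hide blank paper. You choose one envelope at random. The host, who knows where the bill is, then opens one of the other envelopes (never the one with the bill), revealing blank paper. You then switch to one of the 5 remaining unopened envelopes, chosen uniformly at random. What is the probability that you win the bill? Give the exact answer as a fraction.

6/35

Your original envelope holds the bill with probability 1/7, so the other 6 collectively hold it with probability 6/7.
The host can always find an empty envelope to open, so this doesn't change that 6/7; it is now spread over the 5 remaining unopened envelopes.
P(win by switching) = (6/7) · (1/5) = 6/35.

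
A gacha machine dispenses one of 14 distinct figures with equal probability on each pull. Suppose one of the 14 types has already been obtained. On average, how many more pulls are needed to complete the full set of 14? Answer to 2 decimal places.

44.52

Starting from 1 distinct type, each trial gives a new one with probability (14−i)/14 when i types are held, so the wait for the next new type is 14/(14−i).
E = 14/13 + 14/12 + 14/11 + 14/10 + 14/9 + 14/8 + 14/7 + 14/6 + 14/5 + 14/4 + 14/3 + 14/2 + 14/1 = 1145993/25740 ≈ 44.52.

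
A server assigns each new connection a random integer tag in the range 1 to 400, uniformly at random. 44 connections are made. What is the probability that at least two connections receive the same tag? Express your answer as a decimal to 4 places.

0.9142

It's easier to compute the probability that all 44 are distinct.
P(all distinct) = 400/400 · 399/400 · ··· · 357/400 ≈ 0.0858.
So the probability of at least one match is 1 − 0.0858 = 0.9142.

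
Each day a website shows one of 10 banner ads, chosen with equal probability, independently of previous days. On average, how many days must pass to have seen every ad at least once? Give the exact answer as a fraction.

After i distinct types are collected, each trial gives a new one with probability (10−i)/10, so the expected wait for the next new type is 10/(10−i).
E = 10/10 + 10/9 + 10/8 + 10/7 + 10/6 + 10/5 + 10/4 + 10/3 + 10/2 + 10/1 = 7381/252.

7381/252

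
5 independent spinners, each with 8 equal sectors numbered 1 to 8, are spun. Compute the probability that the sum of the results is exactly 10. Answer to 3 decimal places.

There are 8^5 = 32768 equally likely outcomes.
The number of ordered 5-tuples from {1,…,8} summing to 10 is 126.
P(sum = 10) = 126/32768 = 63/16384 ≈ 0.004.

0.004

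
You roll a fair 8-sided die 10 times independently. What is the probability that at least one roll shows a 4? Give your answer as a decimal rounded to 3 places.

P(no roll shows a 4) = (7/8)^10 ≈ 0.263.
P(at least one) = 1 − 0.263 = 0.737.

0.737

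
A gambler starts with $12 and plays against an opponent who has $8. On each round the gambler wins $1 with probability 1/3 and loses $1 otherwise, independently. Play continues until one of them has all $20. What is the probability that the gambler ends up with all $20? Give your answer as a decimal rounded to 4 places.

0.0039

Let r = q/p = (2/3)/(1/3) = 2. The recurrence P(i) = p·P(i+1) + q·P(i−1) with P(0)=0, P(20)=1 gives P(i) = (1 − r^i)/(1 − r^20).
P(12) = (1 − (2)^12) / (1 − (2)^20) = 273/69905 ≈ 0.0039.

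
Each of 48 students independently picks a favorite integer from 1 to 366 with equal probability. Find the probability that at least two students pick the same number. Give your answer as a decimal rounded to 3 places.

0.960

It's easier to compute the probability that all 48 are distinct.
P(all distinct) = 366/366 · 365/366 · ··· · 319/366 ≈ 0.040.
So the probability of at least one match is 1 − 0.040 = 0.960.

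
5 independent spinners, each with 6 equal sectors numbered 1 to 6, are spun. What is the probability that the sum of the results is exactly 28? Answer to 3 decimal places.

There are 6^5 = 7776 equally likely outcomes.
The number of ordered 5-tuples from {1,…,6} summing to 28 is 15.
P(sum = 28) = 15/7776 = 5/2592 ≈ 0.002.

0.002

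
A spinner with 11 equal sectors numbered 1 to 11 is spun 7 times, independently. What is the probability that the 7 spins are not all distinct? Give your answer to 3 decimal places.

P(all 7 different) = 11/11 · 10/11 · ··· · 5/11 ≈ 0.085.
P(at least two equal) = 1 − 0.085 = 0.915.

0.915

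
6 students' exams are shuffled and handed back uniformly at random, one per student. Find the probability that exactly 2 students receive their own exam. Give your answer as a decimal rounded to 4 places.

Choose which 2 of the 6 are fixed: C(6,2) = 15 ways.
The remaining 4 must have no fixed point: D(4) = 9.
P = 15·9/720 = 3/16 ≈ 0.1875.

0.1875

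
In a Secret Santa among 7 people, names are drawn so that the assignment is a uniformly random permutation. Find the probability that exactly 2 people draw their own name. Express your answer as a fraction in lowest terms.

Choose which 2 of the 7 are fixed: C(7,2) = 21 ways.
The remaining 5 must have no fixed point: D(5) = 44.
P = 21·44/5040 = 11/60.

11/60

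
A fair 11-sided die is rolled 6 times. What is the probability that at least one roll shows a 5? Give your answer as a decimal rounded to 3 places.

0.436

P(no roll shows a 5) = (10/11)^6 ≈ 0.564.
P(at least one) = 1 − 0.564 = 0.436.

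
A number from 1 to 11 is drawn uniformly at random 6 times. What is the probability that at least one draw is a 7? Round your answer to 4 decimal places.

P(no draw is a 7) = (10/11)^6 ≈ 0.5645.
P(at least one) = 1 − 0.5645 = 0.4355.

0.4355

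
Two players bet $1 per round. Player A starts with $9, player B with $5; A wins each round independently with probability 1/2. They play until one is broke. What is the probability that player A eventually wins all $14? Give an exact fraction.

With a fair step, P(i) = ½P(i−1) + ½P(i+1) with P(0)=0, P(14)=1 has the linear solution P(i) = i/14.
P(9) = 9/14.

9/14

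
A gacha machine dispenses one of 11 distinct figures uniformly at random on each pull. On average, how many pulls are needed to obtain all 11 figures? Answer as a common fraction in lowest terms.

83711/2520

After i distinct types are collected, each trial gives a new one with probability (11−i)/11, so the expected wait for the next new type is 11/(11−i).
E = 11/11 + 11/10 + 11/9 + 11/8 + 11/7 + 11/6 + 11/5 + 11/4 + 11/3 + 11/2 + 11/1 = 83711/2520.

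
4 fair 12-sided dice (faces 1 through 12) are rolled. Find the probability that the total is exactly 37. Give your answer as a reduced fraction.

There are 12^4 = 20736 equally likely outcomes.
The number of ordered 4-tuples from {1,…,12} summing to 37 is 364.
P(sum = 37) = 364/20736 = 91/5184.

91/5184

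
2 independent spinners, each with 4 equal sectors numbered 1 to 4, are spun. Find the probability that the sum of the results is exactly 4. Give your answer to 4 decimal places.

0.1875

There are 4^2 = 16 equally likely outcomes.
The number of ordered 2-tuples from {1,…,4} summing to 4 is 3.
P(sum = 4) = 3/16 ≈ 0.1875.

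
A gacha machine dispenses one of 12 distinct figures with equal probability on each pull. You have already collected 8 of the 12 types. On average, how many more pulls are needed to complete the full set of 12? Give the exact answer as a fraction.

25

Starting from 8 distinct types, each trial gives a new one with probability (12−i)/12 when i types are held, so the wait for the next new type is 12/(12−i).
E = 12/4 + 12/3 + 12/2 + 12/1 = 25.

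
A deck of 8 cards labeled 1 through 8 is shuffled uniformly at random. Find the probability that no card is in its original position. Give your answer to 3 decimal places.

0.368

This is the derangement probability: permutations of 8 with no fixed point.
D(8) = 8! · (1 − 1/1! + 1/2! − ··· + (−1)^8/8!) = 14833.
P = 14833/40320 = 2119/5760 ≈ 0.368.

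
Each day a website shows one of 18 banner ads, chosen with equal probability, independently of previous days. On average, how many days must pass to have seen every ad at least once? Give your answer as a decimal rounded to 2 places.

62.91

After i distinct types are collected, each trial gives a new one with probability (18−i)/18, so the expected wait for the next new type is 18/(18−i).
E = 18/18 + 18/17 + 18/16 + 18/15 + 18/14 + 18/13 + 18/12 + 18/11 + 18/10 + 18/9 + 18/8 + 18/7 + 18/6 + 18/5 + 18/4 + 18/3 + 18/2 + 18/1 = 42822903/680680 ≈ 62.91.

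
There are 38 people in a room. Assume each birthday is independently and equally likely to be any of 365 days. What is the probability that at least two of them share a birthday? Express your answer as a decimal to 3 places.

0.864

It's easier to compute the probability that all 38 are distinct.
P(all distinct) = 365/365 · 364/365 · ··· · 328/365 ≈ 0.136.
So the probability of at least one match is 1 − 0.136 = 0.864.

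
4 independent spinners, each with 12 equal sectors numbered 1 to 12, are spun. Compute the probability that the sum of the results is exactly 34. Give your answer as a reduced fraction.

5/162

There are 12^4 = 20736 equally likely outcomes.
The number of ordered 4-tuples from {1,…,12} summing to 34 is 640.
P(sum = 34) = 640/20736 = 5/162.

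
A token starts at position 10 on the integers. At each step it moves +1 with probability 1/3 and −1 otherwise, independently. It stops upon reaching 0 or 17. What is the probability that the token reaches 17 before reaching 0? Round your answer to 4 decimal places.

Let r = q/p = (2/3)/(1/3) = 2. The recurrence P(i) = p·P(i+1) + q·P(i−1) with P(0)=0, P(17)=1 gives P(i) = (1 − r^i)/(1 − r^17).
P(10) = (1 − (2)^10) / (1 − (2)^17) = 1023/131071 ≈ 0.0078.

0.0078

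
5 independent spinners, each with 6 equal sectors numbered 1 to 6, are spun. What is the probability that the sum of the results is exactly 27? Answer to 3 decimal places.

There are 6^5 = 7776 equally likely outcomes.
The number of ordered 5-tuples from {1,…,6} summing to 27 is 35.
P(sum = 27) = 35/7776 ≈ 0.005.

0.005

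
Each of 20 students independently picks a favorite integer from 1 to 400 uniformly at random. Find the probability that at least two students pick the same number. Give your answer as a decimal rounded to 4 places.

It's easier to compute the probability that all 20 are distinct.
P(all distinct) = 400/400 · 399/400 · ··· · 381/400 ≈ 0.6170.
So the probability of at least one match is 1 − 0.6170 = 0.3830.

0.3830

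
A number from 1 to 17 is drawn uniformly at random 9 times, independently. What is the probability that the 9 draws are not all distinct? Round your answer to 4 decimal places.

P(all 9 different) = 17/17 · 16/17 · ··· · 9/17 ≈ 0.0744.
P(at least two equal) = 1 − 0.0744 = 0.9256.

0.9256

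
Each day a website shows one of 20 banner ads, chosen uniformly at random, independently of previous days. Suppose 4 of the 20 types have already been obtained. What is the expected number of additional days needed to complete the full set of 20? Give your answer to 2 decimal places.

67.61

Starting from 4 distinct types, each trial gives a new one with probability (20−i)/20 when i types are held, so the wait for the next new type is 20/(20−i).
E = 20/16 + 20/15 + 20/14 + 20/13 + 20/12 + 20/11 + 20/10 + 20/9 + 20/8 + 20/7 + 20/6 + 20/5 + 20/4 + 20/3 + 20/2 + 20/1 = 2436559/36036 ≈ 67.61.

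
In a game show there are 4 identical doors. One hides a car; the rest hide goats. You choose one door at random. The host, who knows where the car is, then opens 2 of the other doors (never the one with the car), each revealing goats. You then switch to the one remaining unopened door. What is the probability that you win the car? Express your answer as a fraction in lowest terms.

3/4

Your original door holds the car with probability 1/4, so the other 3 collectively hold it with probability 3/4.
The host can always find 2 empty doors to open, so the reveals don't change that 3/4; it is now spread over the 1 remaining unopened door.
P(win by switching) = (3/4) · (1/1) = 3/4.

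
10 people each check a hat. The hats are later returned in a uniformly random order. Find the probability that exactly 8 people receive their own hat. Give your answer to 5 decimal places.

0.00001

Choose which 8 of the 10 are fixed: C(10,8) = 45 ways.
The remaining 2 must have no fixed point: D(2) = 1.
P = 45·1/3628800 = 1/80640 ≈ 0.00001.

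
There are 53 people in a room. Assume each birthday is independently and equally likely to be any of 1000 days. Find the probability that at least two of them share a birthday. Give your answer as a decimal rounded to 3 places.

It's easier to compute the probability that all 53 are distinct.
P(all distinct) = 1000/1000 · 999/1000 · ··· · 948/1000 ≈ 0.246.
So the probability of at least one match is 1 − 0.246 = 0.754.

0.754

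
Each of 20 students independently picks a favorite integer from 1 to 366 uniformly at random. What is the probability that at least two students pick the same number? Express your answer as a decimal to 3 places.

It's easier to compute the probability that all 20 are distinct.
P(all distinct) = 366/366 · 365/366 · ··· · 347/366 ≈ 0.589.
So the probability of at least one match is 1 − 0.589 = 0.411.

0.411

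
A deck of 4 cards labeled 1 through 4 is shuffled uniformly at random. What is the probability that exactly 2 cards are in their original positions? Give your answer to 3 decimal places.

0.250

Choose which 2 of the 4 are fixed: C(4,2) = 6 ways.
The remaining 2 must have no fixed point: D(2) = 1.
P = 6·1/24 = 1/4 ≈ 0.250.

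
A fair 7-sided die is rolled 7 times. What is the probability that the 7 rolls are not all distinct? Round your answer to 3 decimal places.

0.994

P(all 7 different) = 7/7 · 6/7 · ··· · 1/7 ≈ 0.006.
P(at least two equal) = 1 − 0.006 = 0.994.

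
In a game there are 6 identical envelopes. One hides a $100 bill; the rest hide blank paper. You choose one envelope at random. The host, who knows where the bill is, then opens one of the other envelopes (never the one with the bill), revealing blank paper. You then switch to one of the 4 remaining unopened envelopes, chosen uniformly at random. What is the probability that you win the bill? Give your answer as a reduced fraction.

5/24

Your original envelope holds the bill with probability 1/6, so the other 5 collectively hold it with probability 5/6.
The host can always find an empty envelope to open, so this doesn't change that 5/6; it is now spread over the 4 remaining unopened envelopes.
P(win by switching) = (5/6) · (1/4) = 5/24.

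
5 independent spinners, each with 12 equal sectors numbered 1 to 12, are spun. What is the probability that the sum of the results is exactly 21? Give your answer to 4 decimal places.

0.0181

There are 12^5 = 248832 equally likely outcomes.
The number of ordered 5-tuples from {1,…,12} summing to 21 is 4495.
P(sum = 21) = 4495/248832 ≈ 0.0181.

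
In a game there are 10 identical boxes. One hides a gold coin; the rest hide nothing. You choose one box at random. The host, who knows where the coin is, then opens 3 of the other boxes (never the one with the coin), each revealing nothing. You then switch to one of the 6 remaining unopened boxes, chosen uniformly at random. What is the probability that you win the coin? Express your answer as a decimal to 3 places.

0.150

Your original box holds the coin with probability 1/10, so the other 9 collectively hold it with probability 9/10.
The host can always find 3 empty boxes to open, so the reveals don't change that 9/10; it is now spread over the 6 remaining unopened boxes.
P(win by switching) = (9/10) · (1/6) = 3/20 ≈ 0.150.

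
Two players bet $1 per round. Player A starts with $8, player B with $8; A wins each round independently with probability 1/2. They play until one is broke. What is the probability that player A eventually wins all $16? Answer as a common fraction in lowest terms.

With a fair step, P(i) = ½P(i−1) + ½P(i+1) with P(0)=0, P(16)=1 has the linear solution P(i) = i/16.
P(8) = 8/16 = 1/2.

1/2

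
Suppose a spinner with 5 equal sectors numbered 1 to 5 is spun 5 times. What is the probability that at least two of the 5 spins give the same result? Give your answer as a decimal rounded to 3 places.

P(all 5 different) = 5/5 · 4/5 · ··· · 1/5 ≈ 0.038.
P(at least two equal) = 1 − 0.038 = 0.962.

0.962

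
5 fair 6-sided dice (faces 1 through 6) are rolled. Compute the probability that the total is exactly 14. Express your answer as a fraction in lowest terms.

5/72

There are 6^5 = 7776 equally likely outcomes.
The number of ordered 5-tuples from {1,…,6} summing to 14 is 540.
P(sum = 14) = 540/7776 = 5/72.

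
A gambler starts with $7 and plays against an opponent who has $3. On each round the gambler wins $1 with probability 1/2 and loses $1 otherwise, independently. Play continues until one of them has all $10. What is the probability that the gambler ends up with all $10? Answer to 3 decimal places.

With a fair step, P(i) = ½P(i−1) + ½P(i+1) with P(0)=0, P(10)=1 has the linear solution P(i) = i/10.
P(7) = 7/10 ≈ 0.700.

0.700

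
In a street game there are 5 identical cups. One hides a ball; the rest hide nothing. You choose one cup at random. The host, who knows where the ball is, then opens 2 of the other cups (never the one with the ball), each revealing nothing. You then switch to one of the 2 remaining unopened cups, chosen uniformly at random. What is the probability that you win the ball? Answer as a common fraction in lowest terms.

2/5

Your original cup holds the ball with probability 1/5, so the other 4 collectively hold it with probability 4/5.
The host can always find 2 empty cups to open, so the reveals don't change that 4/5; it is now spread over the 2 remaining unopened cups.
P(win by switching) = (4/5) · (1/2) = 2/5.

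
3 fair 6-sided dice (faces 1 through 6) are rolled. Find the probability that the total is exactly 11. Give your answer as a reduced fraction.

1/8

There are 6^3 = 216 equally likely outcomes.
The number of ordered 3-tuples from {1,…,6} summing to 11 is 27.
P(sum = 11) = 27/216 = 1/8.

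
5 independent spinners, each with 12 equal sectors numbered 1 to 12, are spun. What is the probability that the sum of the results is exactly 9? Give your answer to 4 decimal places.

0.0003

There are 12^5 = 248832 equally likely outcomes.
The number of ordered 5-tuples from {1,…,12} summing to 9 is 70.
P(sum = 9) = 70/248832 = 35/124416 ≈ 0.0003.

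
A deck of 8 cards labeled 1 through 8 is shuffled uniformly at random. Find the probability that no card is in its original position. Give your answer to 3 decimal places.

This is the derangement probability: permutations of 8 with no fixed point.
D(8) = 8! · (1 − 1/1! + 1/2! − ··· + (−1)^8/8!) = 14833.
P = 14833/40320 = 2119/5760 ≈ 0.368.

0.368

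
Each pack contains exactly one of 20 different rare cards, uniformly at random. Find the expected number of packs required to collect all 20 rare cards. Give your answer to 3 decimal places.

After i distinct types are collected, each trial gives a new one with probability (20−i)/20, so the expected wait for the next new type is 20/(20−i).
E = 20/20 + 20/19 + 20/18 + 20/17 + 20/16 + 20/15 + 20/14 + 20/13 + 20/12 + 20/11 + 20/10 + 20/9 + 20/8 + 20/7 + 20/6 + 20/5 + 20/4 + 20/3 + 20/2 + 20/1 = 279175675/3879876 ≈ 71.955.

71.955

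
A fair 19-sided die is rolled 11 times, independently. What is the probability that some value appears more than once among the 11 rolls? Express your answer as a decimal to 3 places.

0.974

P(all 11 different) = 19/19 · 18/19 · ··· · 9/19 ≈ 0.026.
P(at least two equal) = 1 − 0.026 = 0.974.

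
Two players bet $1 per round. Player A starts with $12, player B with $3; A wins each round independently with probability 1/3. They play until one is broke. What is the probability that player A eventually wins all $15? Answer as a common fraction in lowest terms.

585/4681

Let r = q/p = (2/3)/(1/3) = 2. The recurrence P(i) = p·P(i+1) + q·P(i−1) with P(0)=0, P(15)=1 gives P(i) = (1 − r^i)/(1 − r^15).
P(12) = (1 − (2)^12) / (1 − (2)^15) = 585/4681.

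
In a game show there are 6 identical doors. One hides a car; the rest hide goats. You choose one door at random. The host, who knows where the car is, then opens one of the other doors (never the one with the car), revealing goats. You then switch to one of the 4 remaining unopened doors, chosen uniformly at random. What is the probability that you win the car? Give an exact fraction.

Your original door holds the car with probability 1/6, so the other 5 collectively hold it with probability 5/6.
The host can always find an empty door to open, so this doesn't change that 5/6; it is now spread over the 4 remaining unopened doors.
P(win by switching) = (5/6) · (1/4) = 5/24.

5/24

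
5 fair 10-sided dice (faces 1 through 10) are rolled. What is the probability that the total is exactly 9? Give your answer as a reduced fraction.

There are 10^5 = 100000 equally likely outcomes.
The number of ordered 5-tuples from {1,…,10} summing to 9 is 70.
P(sum = 9) = 70/100000 = 7/10000.

7/10000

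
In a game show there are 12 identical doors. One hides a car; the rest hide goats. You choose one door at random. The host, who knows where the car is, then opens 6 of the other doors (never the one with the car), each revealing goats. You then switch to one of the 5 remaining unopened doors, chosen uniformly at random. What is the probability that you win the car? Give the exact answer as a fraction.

11/60

Your original door holds the car with probability 1/12, so the other 11 collectively hold it with probability 11/12.
The host can always find 6 empty doors to open, so the reveals don't change that 11/12; it is now spread over the 5 remaining unopened doors.
P(win by switching) = (11/12) · (1/5) = 11/60.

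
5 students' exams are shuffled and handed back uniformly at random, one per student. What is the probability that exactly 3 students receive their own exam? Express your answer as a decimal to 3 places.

0.083

Choose which 3 of the 5 are fixed: C(5,3) = 10 ways.
The remaining 2 must have no fixed point: D(2) = 1.
P = 10·1/120 = 1/12 ≈ 0.083.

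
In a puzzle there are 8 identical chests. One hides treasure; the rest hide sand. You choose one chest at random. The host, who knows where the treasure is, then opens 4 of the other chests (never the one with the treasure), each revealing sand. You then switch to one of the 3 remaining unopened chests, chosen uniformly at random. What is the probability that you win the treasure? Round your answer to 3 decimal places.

0.292

Your original chest holds the treasure with probability 1/8, so the other 7 collectively hold it with probability 7/8.
The host can always find 4 empty chests to open, so the reveals don't change that 7/8; it is now spread over the 3 remaining unopened chests.
P(win by switching) = (7/8) · (1/3) = 7/24 ≈ 0.292.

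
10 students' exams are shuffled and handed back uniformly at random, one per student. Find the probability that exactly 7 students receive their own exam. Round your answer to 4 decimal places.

0.0001

Choose which 7 of the 10 are fixed: C(10,7) = 120 ways.
The remaining 3 must have no fixed point: D(3) = 2.
P = 120·2/3628800 = 1/15120 ≈ 0.0001.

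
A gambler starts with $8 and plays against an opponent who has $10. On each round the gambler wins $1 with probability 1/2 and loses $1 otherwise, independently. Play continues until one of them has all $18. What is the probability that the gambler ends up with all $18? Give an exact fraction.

With a fair step, P(i) = ½P(i−1) + ½P(i+1) with P(0)=0, P(18)=1 has the linear solution P(i) = i/18.
P(8) = 8/18 = 4/9.

4/9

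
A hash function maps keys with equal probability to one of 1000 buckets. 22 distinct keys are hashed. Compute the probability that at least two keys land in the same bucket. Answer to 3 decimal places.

It's easier to compute the probability that all 22 are distinct.
P(all distinct) = 1000/1000 · 999/1000 · ··· · 979/1000 ≈ 0.792.
So the probability of at least one match is 1 − 0.792 = 0.208.

0.208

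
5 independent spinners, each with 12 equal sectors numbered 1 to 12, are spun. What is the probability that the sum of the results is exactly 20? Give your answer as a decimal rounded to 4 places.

0.0149

There are 12^5 = 248832 equally likely outcomes.
The number of ordered 5-tuples from {1,…,12} summing to 20 is 3701.
P(sum = 20) = 3701/248832 ≈ 0.0149.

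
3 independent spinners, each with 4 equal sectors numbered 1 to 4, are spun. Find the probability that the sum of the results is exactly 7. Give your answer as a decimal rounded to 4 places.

0.1875

There are 4^3 = 64 equally likely outcomes.
The number of ordered 3-tuples from {1,…,4} summing to 7 is 12.
P(sum = 7) = 12/64 = 3/16 ≈ 0.1875.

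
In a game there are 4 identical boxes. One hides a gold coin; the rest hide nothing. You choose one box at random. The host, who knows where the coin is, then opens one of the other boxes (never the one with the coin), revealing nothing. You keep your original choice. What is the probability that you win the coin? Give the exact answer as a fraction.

The host can always open an empty box regardless of your choice, so this gives no information about your original box.
P(win by staying) = 1/4.

1/4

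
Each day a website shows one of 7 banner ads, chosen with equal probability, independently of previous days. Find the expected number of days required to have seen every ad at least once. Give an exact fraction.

After i distinct types are collected, each trial gives a new one with probability (7−i)/7, so the expected wait for the next new type is 7/(7−i).
E = 7/7 + 7/6 + 7/5 + 7/4 + 7/3 + 7/2 + 7/1 = 363/20.

363/20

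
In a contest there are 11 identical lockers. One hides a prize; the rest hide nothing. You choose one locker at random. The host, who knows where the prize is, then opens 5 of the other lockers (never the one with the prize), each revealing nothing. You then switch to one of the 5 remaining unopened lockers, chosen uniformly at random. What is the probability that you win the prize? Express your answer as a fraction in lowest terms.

Your original locker holds the prize with probability 1/11, so the other 10 collectively hold it with probability 10/11.
The host can always find 5 empty lockers to open, so the reveals don't change that 10/11; it is now spread over the 5 remaining unopened lockers.
P(win by switching) = (10/11) · (1/5) = 2/11.

2/11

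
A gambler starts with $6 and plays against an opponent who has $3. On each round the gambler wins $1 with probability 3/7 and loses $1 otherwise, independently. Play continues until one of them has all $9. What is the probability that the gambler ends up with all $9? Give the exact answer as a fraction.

2457/6553

Let r = q/p = (4/7)/(3/7) = 4/3. The recurrence P(i) = p·P(i+1) + q·P(i−1) with P(0)=0, P(9)=1 gives P(i) = (1 − r^i)/(1 − r^9).
P(6) = (1 − (4/3)^6) / (1 − (4/3)^9) = 2457/6553.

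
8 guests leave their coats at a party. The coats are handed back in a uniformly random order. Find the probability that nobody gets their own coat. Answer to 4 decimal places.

0.3679

This is the derangement probability: permutations of 8 with no fixed point.
D(8) = 8! · (1 − 1/1! + 1/2! − ··· + (−1)^8/8!) = 14833.
P = 14833/40320 = 2119/5760 ≈ 0.3679.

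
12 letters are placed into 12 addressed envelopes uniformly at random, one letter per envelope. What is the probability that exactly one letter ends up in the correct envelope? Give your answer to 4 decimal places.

0.3679

Choose which one is fixed: C(12,1) = 12 ways.
The remaining 11 must have no fixed point: D(11) = 14684570.
P = 12·14684570/479001600 = 1468457/3991680 ≈ 0.3679.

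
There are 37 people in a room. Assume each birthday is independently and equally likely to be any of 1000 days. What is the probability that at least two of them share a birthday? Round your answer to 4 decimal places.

0.4905

It's easier to compute the probability that all 37 are distinct.
P(all distinct) = 1000/1000 · 999/1000 · ··· · 964/1000 ≈ 0.5095.
So the probability of at least one match is 1 − 0.5095 = 0.4905.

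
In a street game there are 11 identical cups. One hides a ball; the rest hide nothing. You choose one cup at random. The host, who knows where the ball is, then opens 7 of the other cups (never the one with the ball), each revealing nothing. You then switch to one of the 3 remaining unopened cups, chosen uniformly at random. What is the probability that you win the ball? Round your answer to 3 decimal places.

Your original cup holds the ball with probability 1/11, so the other 10 collectively hold it with probability 10/11.
The host can always find 7 empty cups to open, so the reveals don't change that 10/11; it is now spread over the 3 remaining unopened cups.
P(win by switching) = (10/11) · (1/3) = 10/33 ≈ 0.303.

0.303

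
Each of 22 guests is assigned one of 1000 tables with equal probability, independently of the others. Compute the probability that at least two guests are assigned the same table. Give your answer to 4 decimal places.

0.2076

It's easier to compute the probability that all 22 are distinct.
P(all distinct) = 1000/1000 · 999/1000 · ··· · 979/1000 ≈ 0.7924.
So the probability of at least one match is 1 − 0.7924 = 0.2076.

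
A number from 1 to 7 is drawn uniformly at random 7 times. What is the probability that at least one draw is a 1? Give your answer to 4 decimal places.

0.6601

P(no draw is a 1) = (6/7)^7 ≈ 0.3399.
P(at least one) = 1 − 0.3399 = 0.6601.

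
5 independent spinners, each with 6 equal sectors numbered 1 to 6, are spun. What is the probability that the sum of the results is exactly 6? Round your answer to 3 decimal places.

0.001

There are 6^5 = 7776 equally likely outcomes.
The number of ordered 5-tuples from {1,…,6} summing to 6 is 5.
P(sum = 6) = 5/7776 ≈ 0.001.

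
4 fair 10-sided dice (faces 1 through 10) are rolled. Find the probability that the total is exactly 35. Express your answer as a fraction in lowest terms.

7/1250

There are 10^4 = 10000 equally likely outcomes.
The number of ordered 4-tuples from {1,…,10} summing to 35 is 56.
P(sum = 35) = 56/10000 = 7/1250.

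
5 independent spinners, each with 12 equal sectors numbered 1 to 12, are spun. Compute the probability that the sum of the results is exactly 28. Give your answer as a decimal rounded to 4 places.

There are 12^5 = 248832 equally likely outcomes.
The number of ordered 5-tuples from {1,…,12} summing to 28 is 10725.
P(sum = 28) = 10725/248832 = 3575/82944 ≈ 0.0431.

0.0431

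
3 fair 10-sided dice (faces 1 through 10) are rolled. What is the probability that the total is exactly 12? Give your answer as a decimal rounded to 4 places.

There are 10^3 = 1000 equally likely outcomes.
The number of ordered 3-tuples from {1,…,10} summing to 12 is 55.
P(sum = 12) = 55/1000 = 11/200 ≈ 0.0550.

0.0550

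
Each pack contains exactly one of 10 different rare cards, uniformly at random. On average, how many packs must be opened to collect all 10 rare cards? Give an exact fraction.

After i distinct types are collected, each trial gives a new one with probability (10−i)/10, so the expected wait for the next new type is 10/(10−i).
E = 10/10 + 10/9 + 10/8 + 10/7 + 10/6 + 10/5 + 10/4 + 10/3 + 10/2 + 10/1 = 7381/252.

7381/252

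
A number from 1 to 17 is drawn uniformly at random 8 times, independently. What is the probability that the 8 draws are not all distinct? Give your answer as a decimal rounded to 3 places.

P(all 8 different) = 17/17 · 16/17 · ··· · 10/17 ≈ 0.141.
P(at least two equal) = 1 − 0.141 = 0.859.

0.859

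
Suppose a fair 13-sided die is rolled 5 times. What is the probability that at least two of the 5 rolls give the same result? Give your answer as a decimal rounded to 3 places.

P(all 5 different) = 13/13 · 12/13 · ··· · 9/13 ≈ 0.416.
P(at least two equal) = 1 − 0.416 = 0.584.

0.584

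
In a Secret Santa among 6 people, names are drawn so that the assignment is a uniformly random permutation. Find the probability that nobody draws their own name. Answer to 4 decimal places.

This is the derangement probability: permutations of 6 with no fixed point.
D(6) = 6! · (1 − 1/1! + 1/2! − ··· + (−1)^6/6!) = 265.
P = 265/720 = 53/144 ≈ 0.3681.

0.3681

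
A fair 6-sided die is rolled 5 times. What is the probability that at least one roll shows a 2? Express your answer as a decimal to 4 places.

0.5981

P(no roll shows a 2) = (5/6)^5 ≈ 0.4019.
P(at least one) = 1 − 0.4019 = 0.5981.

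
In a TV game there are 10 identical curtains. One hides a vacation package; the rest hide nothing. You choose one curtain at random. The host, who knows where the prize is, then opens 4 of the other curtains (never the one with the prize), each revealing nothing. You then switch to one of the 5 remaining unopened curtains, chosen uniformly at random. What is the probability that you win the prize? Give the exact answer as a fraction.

9/50

Your original curtain holds the prize with probability 1/10, so the other 9 collectively hold it with probability 9/10.
The host can always find 4 empty curtains to open, so the reveals don't change that 9/10; it is now spread over the 5 remaining unopened curtains.
P(win by switching) = (9/10) · (1/5) = 9/50.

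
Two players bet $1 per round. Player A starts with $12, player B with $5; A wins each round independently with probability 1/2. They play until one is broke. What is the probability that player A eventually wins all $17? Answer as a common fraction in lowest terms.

With a fair step, P(i) = ½P(i−1) + ½P(i+1) with P(0)=0, P(17)=1 has the linear solution P(i) = i/17.
P(12) = 12/17.

12/17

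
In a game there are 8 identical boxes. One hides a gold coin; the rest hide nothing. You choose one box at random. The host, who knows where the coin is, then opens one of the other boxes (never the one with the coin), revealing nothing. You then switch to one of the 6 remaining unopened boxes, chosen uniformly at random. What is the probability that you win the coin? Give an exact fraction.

7/48

Your original box holds the coin with probability 1/8, so the other 7 collectively hold it with probability 7/8.
The host can always find an empty box to open, so this doesn't change that 7/8; it is now spread over the 6 remaining unopened boxes.
P(win by switching) = (7/8) · (1/6) = 7/48.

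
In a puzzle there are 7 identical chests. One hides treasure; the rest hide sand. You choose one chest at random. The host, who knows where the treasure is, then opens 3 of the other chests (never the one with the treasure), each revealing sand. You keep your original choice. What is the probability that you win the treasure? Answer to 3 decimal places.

The host can always open 3 empty chests regardless of your choice, so the reveals give no information about your original chest.
P(win by staying) = 1/7 ≈ 0.143.

0.143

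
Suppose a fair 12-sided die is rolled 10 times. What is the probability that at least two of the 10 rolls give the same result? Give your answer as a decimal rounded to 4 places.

0.9961

P(all 10 different) = 12/12 · 11/12 · ··· · 3/12 ≈ 0.0039.
P(at least two equal) = 1 − 0.0039 = 0.9961.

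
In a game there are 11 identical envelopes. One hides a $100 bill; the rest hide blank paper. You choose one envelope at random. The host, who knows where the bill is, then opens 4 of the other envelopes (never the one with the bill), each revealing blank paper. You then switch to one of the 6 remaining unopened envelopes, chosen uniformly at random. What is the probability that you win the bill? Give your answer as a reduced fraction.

5/33

Your original envelope holds the bill with probability 1/11, so the other 10 collectively hold it with probability 10/11.
The host can always find 4 empty envelopes to open, so the reveals don't change that 10/11; it is now spread over the 6 remaining unopened envelopes.
P(win by switching) = (10/11) · (1/6) = 5/33.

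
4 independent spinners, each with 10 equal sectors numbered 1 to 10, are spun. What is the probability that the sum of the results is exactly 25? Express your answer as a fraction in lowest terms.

37/625

There are 10^4 = 10000 equally likely outcomes.
The number of ordered 4-tuples from {1,…,10} summing to 25 is 592.
P(sum = 25) = 592/10000 = 37/625.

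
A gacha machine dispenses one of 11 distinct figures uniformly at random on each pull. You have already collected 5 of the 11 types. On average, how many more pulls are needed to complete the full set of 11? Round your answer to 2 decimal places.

26.95

Starting from 5 distinct types, each trial gives a new one with probability (11−i)/11 when i types are held, so the wait for the next new type is 11/(11−i).
E = 11/6 + 11/5 + 11/4 + 11/3 + 11/2 + 11/1 = 539/20 ≈ 26.95.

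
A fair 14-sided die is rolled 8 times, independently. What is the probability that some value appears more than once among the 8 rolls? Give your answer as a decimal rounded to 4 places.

0.9180

P(all 8 different) = 14/14 · 13/14 · ··· · 7/14 ≈ 0.0820.
P(at least two equal) = 1 − 0.0820 = 0.9180.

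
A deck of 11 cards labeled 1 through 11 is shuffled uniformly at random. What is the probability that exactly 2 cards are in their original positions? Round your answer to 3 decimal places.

Choose which 2 of the 11 are fixed: C(11,2) = 55 ways.
The remaining 9 must have no fixed point: D(9) = 133496.
P = 55·133496/39916800 = 16687/90720 ≈ 0.184.

0.184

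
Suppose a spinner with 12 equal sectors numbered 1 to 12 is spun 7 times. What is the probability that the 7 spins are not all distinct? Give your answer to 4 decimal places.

0.8886

P(all 7 different) = 12/12 · 11/12 · ··· · 6/12 ≈ 0.1114.
P(at least two equal) = 1 − 0.1114 = 0.8886.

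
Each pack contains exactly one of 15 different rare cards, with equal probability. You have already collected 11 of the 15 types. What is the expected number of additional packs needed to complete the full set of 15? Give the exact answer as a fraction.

Starting from 11 distinct types, each trial gives a new one with probability (15−i)/15 when i types are held, so the wait for the next new type is 15/(15−i).
E = 15/4 + 15/3 + 15/2 + 15/1 = 125/4.

125/4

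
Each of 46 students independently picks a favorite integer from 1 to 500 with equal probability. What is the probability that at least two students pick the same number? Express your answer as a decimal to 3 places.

0.882

It's easier to compute the probability that all 46 are distinct.
P(all distinct) = 500/500 · 499/500 · ··· · 455/500 ≈ 0.118.
So the probability of at least one match is 1 − 0.118 = 0.882.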